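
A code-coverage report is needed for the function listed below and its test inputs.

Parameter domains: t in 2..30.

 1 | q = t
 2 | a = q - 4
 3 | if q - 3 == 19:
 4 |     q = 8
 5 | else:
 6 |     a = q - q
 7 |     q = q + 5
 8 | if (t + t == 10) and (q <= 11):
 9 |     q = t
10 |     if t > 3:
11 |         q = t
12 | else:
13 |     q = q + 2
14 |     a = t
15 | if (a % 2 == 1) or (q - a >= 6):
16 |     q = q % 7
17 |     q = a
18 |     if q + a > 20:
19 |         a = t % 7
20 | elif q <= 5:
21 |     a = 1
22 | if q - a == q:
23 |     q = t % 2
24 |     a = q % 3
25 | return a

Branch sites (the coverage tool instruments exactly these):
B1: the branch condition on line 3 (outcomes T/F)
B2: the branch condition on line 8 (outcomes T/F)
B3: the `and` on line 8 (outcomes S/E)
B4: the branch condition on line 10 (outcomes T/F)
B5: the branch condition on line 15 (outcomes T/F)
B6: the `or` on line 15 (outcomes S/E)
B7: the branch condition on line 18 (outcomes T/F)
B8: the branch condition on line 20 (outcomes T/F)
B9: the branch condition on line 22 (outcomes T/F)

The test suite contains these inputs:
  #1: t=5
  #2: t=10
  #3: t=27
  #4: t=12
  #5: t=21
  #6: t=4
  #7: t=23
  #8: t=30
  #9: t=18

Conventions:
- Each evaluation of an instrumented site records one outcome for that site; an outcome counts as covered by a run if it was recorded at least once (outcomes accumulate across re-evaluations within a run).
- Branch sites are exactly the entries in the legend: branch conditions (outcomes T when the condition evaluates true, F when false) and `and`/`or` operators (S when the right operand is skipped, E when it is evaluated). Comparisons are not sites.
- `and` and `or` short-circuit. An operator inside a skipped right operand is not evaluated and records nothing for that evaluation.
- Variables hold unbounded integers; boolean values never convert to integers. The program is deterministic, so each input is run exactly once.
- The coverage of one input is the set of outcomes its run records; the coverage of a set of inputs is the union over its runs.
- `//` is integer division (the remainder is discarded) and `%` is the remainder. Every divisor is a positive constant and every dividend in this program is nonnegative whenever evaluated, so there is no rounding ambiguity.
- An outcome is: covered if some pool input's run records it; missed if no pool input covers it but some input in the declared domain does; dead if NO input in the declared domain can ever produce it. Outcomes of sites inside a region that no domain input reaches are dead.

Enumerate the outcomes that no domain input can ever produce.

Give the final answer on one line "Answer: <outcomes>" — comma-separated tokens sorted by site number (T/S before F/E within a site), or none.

sweeping the full domain (29 inputs) for each outcome:
  B4=F: zero occurrences over every domain input -> dead
  reachable outcomes have witnesses, e.g. B1=T (e.g. t=22), B1=F (e.g. t=2), B2=T (e.g. t=5), B2=F (e.g. t=2)

Answer: B4=F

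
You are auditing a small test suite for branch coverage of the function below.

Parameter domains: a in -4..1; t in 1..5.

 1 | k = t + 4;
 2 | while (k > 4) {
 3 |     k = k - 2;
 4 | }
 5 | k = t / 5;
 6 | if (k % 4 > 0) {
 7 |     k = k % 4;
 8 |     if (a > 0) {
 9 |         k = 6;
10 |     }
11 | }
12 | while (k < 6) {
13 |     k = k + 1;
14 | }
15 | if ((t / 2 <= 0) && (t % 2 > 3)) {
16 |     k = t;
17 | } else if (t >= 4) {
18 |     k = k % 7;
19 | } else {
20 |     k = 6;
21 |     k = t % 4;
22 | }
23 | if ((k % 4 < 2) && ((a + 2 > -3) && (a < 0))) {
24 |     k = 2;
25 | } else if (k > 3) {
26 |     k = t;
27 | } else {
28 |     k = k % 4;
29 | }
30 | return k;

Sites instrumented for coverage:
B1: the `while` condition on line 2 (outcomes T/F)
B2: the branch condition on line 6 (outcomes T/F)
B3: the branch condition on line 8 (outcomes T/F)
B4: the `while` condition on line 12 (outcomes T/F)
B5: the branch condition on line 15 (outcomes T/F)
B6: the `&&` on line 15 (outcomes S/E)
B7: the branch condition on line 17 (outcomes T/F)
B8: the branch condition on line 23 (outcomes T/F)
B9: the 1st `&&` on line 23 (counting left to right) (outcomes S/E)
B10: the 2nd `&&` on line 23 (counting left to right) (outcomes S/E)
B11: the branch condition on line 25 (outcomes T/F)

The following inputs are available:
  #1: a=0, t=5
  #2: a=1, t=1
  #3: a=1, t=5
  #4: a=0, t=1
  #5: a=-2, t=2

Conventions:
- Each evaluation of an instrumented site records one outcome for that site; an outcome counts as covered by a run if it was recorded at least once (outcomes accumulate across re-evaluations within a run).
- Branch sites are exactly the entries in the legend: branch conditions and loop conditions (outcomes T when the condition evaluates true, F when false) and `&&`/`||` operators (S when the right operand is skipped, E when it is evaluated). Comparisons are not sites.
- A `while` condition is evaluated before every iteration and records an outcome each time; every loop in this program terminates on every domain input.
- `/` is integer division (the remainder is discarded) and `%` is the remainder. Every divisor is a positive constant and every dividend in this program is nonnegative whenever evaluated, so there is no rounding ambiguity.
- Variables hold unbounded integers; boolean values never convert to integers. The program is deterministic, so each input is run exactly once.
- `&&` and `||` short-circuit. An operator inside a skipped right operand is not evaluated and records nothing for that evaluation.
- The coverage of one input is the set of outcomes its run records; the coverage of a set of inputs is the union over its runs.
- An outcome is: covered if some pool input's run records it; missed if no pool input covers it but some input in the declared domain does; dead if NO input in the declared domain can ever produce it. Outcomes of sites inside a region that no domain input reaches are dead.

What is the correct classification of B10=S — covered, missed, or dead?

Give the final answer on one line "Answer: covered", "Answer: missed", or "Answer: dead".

no pool input records B10=S
checking all 30 inputs in the declared domain: B10=S is never recorded -> dead

Answer: dead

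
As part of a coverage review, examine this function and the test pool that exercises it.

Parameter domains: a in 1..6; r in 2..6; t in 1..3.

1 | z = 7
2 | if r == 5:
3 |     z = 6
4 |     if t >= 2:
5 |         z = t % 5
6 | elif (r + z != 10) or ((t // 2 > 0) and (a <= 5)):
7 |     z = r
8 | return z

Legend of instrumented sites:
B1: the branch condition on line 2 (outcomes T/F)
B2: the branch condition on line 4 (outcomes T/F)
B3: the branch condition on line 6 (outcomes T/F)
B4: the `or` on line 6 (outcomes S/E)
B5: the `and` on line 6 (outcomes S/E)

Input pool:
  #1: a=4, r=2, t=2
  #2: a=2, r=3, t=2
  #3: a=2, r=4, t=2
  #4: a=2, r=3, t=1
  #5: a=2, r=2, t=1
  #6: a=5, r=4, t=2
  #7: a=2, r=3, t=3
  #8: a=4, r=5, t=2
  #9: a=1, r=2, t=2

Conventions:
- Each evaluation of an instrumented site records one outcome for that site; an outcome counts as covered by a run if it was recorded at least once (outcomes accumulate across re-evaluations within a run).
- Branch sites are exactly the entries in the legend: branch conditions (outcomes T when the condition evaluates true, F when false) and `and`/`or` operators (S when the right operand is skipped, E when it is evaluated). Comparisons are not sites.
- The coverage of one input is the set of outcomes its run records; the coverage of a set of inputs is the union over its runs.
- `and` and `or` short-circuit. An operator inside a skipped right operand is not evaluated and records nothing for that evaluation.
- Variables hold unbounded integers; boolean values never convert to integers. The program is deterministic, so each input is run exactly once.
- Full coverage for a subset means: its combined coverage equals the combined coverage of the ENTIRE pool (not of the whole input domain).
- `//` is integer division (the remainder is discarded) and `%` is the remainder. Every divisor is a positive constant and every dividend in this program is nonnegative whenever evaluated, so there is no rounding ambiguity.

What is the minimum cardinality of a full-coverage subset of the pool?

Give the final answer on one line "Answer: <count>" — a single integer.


input #1 (a=4, r=2, t=2): events B1->F, B4->S, B3->T; covers B1=F, B3=T, B4=S
input #2 (a=2, r=3, t=2): events B1->F, B4->E, B5->E, B3->T; covers B1=F, B3=T, B4=E, B5=E
input #3 (a=2, r=4, t=2): events B1->F, B4->S, B3->T; covers B1=F, B3=T, B4=S
input #4 (a=2, r=3, t=1): events B1->F, B4->E, B5->S, B3->F; covers B1=F, B3=F, B4=E, B5=S
input #5 (a=2, r=2, t=1): events B1->F, B4->S, B3->T; covers B1=F, B3=T, B4=S
input #6 (a=5, r=4, t=2): events B1->F, B4->S, B3->T; covers B1=F, B3=T, B4=S
input #7 (a=2, r=3, t=3): events B1->F, B4->E, B5->E, B3->T; covers B1=F, B3=T, B4=E, B5=E
input #8 (a=4, r=5, t=2): events B1->T, B2->T; covers B1=T, B2=T
input #9 (a=1, r=2, t=2): events B1->F, B4->S, B3->T; covers B1=F, B3=T, B4=S
union over all inputs: B1=T, B1=F, B2=T, B3=T, B3=F, B4=S, B4=E, B5=S, B5=E (9 outcomes)
checked all size-1 subsets: none covers 9 outcomes (max 4/9)
checked all size-2 subsets: none covers 9 outcomes (max 6/9)
checked all size-3 subsets: none covers 9 outcomes (max 8/9)
size 4: inputs {1, 2, 4, 8} cover all 9 outcomes, and no lexicographically smaller subset of this size does
Answer: 4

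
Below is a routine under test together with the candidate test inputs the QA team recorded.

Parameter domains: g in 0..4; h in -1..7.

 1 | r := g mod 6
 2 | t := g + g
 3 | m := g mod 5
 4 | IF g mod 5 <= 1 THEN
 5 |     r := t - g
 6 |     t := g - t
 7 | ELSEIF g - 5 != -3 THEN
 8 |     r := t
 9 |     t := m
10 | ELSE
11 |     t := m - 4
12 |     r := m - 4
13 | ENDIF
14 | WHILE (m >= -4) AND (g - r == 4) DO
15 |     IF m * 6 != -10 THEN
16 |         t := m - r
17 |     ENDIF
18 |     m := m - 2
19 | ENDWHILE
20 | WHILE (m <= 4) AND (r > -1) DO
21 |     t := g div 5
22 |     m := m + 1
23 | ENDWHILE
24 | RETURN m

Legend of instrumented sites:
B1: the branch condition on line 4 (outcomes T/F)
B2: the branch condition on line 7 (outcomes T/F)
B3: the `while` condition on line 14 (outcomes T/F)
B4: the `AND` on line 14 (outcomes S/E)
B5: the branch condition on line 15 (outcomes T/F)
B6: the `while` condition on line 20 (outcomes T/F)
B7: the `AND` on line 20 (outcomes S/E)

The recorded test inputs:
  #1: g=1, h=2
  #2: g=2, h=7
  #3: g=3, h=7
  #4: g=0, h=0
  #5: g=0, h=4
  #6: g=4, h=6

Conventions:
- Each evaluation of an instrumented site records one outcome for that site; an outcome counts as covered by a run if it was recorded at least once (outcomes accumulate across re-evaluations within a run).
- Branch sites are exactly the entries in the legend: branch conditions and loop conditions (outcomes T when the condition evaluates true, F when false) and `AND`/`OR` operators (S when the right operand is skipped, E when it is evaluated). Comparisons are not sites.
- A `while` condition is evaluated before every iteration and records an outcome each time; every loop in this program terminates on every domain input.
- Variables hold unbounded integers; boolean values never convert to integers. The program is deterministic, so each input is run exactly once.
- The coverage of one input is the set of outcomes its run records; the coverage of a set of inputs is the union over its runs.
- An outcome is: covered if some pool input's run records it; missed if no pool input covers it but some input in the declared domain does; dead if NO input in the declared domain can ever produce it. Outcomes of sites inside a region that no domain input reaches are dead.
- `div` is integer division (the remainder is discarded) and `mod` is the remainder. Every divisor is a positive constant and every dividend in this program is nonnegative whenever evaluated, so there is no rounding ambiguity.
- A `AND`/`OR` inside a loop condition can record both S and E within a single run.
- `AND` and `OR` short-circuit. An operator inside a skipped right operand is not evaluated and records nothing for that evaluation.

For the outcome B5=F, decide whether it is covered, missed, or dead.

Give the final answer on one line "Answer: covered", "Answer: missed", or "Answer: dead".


no pool input records B5=F
checking all 45 inputs in the declared domain: B5=F is never recorded -> dead
Answer: dead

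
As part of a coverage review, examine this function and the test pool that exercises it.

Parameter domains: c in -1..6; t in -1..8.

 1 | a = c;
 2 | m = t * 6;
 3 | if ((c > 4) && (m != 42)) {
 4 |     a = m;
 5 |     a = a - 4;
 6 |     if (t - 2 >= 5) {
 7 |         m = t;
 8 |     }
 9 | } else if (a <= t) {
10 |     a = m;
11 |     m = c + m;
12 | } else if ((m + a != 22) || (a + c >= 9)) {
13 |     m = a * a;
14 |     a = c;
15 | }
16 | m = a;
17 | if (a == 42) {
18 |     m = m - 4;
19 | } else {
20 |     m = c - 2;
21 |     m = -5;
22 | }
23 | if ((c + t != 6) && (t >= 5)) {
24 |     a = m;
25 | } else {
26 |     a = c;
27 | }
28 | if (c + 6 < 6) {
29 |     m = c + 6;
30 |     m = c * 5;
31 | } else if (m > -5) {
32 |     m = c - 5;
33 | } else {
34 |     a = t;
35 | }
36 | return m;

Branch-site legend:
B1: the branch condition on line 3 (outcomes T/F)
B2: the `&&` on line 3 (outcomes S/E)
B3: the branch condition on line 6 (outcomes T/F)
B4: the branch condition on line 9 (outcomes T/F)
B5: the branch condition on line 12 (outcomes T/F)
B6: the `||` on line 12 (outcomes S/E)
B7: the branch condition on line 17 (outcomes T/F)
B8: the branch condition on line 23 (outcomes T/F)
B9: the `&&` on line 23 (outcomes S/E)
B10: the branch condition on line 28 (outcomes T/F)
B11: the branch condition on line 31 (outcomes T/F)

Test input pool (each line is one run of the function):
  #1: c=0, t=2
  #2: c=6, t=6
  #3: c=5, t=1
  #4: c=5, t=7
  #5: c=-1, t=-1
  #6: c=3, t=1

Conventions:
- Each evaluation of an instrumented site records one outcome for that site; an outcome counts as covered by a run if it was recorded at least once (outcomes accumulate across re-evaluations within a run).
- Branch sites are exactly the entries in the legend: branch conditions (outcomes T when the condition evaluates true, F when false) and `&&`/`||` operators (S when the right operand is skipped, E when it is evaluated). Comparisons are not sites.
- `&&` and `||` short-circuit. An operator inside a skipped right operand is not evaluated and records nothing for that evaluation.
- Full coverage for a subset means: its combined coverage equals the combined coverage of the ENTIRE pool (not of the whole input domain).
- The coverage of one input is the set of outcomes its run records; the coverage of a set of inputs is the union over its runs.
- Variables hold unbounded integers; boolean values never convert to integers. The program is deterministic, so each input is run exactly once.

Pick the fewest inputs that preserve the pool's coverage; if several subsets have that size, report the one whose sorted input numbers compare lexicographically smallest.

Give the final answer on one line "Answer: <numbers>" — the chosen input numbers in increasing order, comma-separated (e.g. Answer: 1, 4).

input #1 (c=0, t=2): events B2->S, B1->F, B4->T, B7->F, B9->E, B8->F, B10->F, B11->F; covers B1=F, B2=S, B4=T, B7=F, B8=F, B9=E, B10=F, B11=F
input #2 (c=6, t=6): events B2->E, B1->T, B3->F, B7->F, B9->E, B8->T, B10->F, B11->F; covers B1=T, B2=E, B3=F, B7=F, B8=T, B9=E, B10=F, B11=F
input #3 (c=5, t=1): events B2->E, B1->T, B3->F, B7->F, B9->S, B8->F, B10->F, B11->F; covers B1=T, B2=E, B3=F, B7=F, B8=F, B9=S, B10=F, B11=F
input #4 (c=5, t=7): events B2->E, B1->F, B4->T, B7->T, B9->E, B8->T, B10->F, B11->T; covers B1=F, B2=E, B4=T, B7=T, B8=T, B9=E, B10=F, B11=T
input #5 (c=-1, t=-1): events B2->S, B1->F, B4->T, B7->F, B9->E, B8->F, B10->T; covers B1=F, B2=S, B4=T, B7=F, B8=F, B9=E, B10=T
input #6 (c=3, t=1): events B2->S, B1->F, B4->F, B6->S, B5->T, B7->F, B9->E, B8->F, B10->F, B11->F; covers B1=F, B2=S, B4=F, B5=T, B6=S, B7=F, B8=F, B9=E, B10=F, B11=F
union over all inputs: B1=T, B1=F, B2=S, B2=E, B3=F, B4=T, B4=F, B5=T, B6=S, B7=T, B7=F, B8=T, B8=F, B9=S, B9=E, B10=T, B10=F, B11=T, B11=F (19 outcomes)
checked all size-1 subsets: none covers 19 outcomes (max 10/19)
checked all size-2 subsets: none covers 19 outcomes (max 15/19)
checked all size-3 subsets: none covers 19 outcomes (max 18/19)
size 4: inputs {3, 4, 5, 6} cover all 19 outcomes, and no lexicographically smaller subset of this size does

Answer: 3, 4, 5, 6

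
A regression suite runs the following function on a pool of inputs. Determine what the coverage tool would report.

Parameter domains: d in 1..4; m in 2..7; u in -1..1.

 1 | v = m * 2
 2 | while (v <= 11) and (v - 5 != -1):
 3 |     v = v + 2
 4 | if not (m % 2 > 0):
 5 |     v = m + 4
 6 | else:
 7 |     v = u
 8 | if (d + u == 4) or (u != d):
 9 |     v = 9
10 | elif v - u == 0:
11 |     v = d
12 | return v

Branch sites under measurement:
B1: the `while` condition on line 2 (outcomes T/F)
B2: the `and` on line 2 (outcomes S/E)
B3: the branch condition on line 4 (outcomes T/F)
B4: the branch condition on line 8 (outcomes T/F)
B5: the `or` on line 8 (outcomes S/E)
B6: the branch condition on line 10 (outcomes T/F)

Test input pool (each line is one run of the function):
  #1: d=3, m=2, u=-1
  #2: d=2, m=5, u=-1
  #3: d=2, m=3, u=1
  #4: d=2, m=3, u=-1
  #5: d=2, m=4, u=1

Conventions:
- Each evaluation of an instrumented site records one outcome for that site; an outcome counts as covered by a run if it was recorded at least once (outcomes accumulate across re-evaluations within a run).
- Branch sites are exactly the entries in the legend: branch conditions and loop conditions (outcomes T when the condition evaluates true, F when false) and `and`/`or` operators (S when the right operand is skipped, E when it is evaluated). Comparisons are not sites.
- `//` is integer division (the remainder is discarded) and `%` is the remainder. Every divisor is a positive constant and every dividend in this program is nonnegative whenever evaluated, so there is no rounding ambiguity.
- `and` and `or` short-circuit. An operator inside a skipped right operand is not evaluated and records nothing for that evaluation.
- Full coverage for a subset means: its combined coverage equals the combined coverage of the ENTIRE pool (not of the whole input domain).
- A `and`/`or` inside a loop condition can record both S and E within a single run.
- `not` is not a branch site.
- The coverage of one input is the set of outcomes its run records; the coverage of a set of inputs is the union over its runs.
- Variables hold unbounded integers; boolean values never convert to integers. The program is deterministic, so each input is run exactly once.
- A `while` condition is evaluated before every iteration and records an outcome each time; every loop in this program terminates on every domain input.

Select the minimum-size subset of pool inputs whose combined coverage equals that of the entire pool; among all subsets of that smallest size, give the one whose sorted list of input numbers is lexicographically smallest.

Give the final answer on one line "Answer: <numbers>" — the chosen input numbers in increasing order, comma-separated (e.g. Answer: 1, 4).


test 1 (d=3, m=2, u=-1) fires B2->E, B1->F, B3->T, B5->E, B4->T; hits B1=F, B2=E, B3=T, B4=T, B5=E
test 2 (d=2, m=5, u=-1) fires B2->E, B1->T, B2->S, B1->F, B3->F, B5->E, B4->T; hits B1=T, B1=F, B2=S, B2=E, B3=F, B4=T, B5=E
test 3 (d=2, m=3, u=1) fires B2->E, B1->T, B2->E, B1->T, B2->E, B1->T, B2->S, B1->F, B3->F, B5->E, B4->T; hits B1=T, B1=F, B2=S, B2=E, B3=F, B4=T, B5=E
test 4 (d=2, m=3, u=-1) fires B2->E, B1->T, B2->E, B1->T, B2->E, B1->T, B2->S, B1->F, B3->F, B5->E, B4->T; hits B1=T, B1=F, B2=S, B2=E, B3=F, B4=T, B5=E
test 5 (d=2, m=4, u=1) fires B2->E, B1->T, B2->E, B1->T, B2->S, B1->F, B3->T, B5->E, B4->T; hits B1=T, B1=F, B2=S, B2=E, B3=T, B4=T, B5=E
pool-wide coverage (8 outcomes): B1=T, B1=F, B2=S, B2=E, B3=T, B3=F, B4=T, B5=E
checked all size-1 subsets: none covers 8 outcomes (max 7/8)
size 2: inputs {1, 2} cover all 8 outcomes, and no lexicographically smaller subset of this size does
Answer: 1, 2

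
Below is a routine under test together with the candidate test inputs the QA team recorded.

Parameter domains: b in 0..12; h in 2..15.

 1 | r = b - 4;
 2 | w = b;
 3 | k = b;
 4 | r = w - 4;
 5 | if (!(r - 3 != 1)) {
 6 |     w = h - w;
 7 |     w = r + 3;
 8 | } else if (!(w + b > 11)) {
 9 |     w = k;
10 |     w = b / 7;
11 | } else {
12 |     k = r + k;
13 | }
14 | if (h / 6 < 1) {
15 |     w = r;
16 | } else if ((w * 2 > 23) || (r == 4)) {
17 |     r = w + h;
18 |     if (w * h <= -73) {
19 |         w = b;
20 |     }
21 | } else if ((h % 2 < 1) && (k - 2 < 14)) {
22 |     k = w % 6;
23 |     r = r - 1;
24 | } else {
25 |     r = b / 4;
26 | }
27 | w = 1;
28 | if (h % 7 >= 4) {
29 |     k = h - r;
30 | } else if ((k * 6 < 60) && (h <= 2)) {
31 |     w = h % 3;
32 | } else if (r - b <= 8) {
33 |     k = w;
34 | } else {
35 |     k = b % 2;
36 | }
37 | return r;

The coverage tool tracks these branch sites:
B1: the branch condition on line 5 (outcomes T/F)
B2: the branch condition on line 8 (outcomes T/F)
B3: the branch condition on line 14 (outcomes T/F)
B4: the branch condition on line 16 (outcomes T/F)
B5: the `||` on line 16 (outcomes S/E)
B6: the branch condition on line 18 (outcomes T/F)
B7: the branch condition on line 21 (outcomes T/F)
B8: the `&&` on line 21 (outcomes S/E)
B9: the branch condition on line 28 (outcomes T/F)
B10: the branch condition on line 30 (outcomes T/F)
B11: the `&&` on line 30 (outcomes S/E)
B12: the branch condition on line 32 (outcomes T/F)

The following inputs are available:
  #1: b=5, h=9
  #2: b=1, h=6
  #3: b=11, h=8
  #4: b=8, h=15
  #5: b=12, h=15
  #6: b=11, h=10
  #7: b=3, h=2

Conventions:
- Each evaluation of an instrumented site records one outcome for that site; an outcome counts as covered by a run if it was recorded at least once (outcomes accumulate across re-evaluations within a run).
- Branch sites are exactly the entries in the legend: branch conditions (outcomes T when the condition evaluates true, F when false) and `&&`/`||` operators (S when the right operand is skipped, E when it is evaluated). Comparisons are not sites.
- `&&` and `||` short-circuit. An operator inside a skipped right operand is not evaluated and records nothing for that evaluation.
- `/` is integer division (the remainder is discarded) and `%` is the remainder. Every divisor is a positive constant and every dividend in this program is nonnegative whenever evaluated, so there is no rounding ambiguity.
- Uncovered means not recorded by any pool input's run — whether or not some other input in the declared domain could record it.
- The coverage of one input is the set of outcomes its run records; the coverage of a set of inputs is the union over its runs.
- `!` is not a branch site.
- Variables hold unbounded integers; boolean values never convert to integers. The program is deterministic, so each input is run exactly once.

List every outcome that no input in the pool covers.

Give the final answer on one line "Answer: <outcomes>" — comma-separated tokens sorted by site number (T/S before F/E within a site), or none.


run #1 (b=5, h=9) runs B1->F, B2->T, B3->F, B5->E, B4->F, B8->S, B7->F, B9->F, B11->E, B10->F, B12->T; records B1=F, B2=T, B3=F, B4=F, B5=E, B7=F, B8=S, B9=F, B10=F, B11=E, B12=T
run #2 (b=1, h=6) runs B1->F, B2->T, B3->F, B5->E, B4->F, B8->E, B7->T, B9->T; records B1=F, B2=T, B3=F, B4=F, B5=E, B7=T, B8=E, B9=T
run #3 (b=11, h=8) runs B1->F, B2->F, B3->F, B5->E, B4->F, B8->E, B7->F, B9->F, B11->S, B10->F, B12->T; records B1=F, B2=F, B3=F, B4=F, B5=E, B7=F, B8=E, B9=F, B10=F, B11=S, B12=T
run #4 (b=8, h=15) runs B1->T, B3->F, B5->E, B4->T, B6->F, B9->F, B11->E, B10->F, B12->F; records B1=T, B3=F, B4=T, B5=E, B6=F, B9=F, B10=F, B11=E, B12=F
run #5 (b=12, h=15) runs B1->F, B2->F, B3->F, B5->S, B4->T, B6->F, B9->F, B11->S, B10->F, B12->F; records B1=F, B2=F, B3=F, B4=T, B5=S, B6=F, B9=F, B10=F, B11=S, B12=F
run #6 (b=11, h=10) runs B1->F, B2->F, B3->F, B5->E, B4->F, B8->E, B7->F, B9->F, B11->S, B10->F, B12->T; records B1=F, B2=F, B3=F, B4=F, B5=E, B7=F, B8=E, B9=F, B10=F, B11=S, B12=T
run #7 (b=3, h=2) runs B1->F, B2->T, B3->T, B9->F, B11->E, B10->T; records B1=F, B2=T, B3=T, B9=F, B10=T, B11=E
union over the pool: B1=T, B1=F, B2=T, B2=F, B3=T, B3=F, B4=T, B4=F, B5=S, B5=E, B6=F, B7=T, B7=F, B8=S, B8=E, B9=T, B9=F, B10=T, B10=F, B11=S, B11=E, B12=T, B12=F
uncovered (1 of 24): B6=T
Answer: B6=T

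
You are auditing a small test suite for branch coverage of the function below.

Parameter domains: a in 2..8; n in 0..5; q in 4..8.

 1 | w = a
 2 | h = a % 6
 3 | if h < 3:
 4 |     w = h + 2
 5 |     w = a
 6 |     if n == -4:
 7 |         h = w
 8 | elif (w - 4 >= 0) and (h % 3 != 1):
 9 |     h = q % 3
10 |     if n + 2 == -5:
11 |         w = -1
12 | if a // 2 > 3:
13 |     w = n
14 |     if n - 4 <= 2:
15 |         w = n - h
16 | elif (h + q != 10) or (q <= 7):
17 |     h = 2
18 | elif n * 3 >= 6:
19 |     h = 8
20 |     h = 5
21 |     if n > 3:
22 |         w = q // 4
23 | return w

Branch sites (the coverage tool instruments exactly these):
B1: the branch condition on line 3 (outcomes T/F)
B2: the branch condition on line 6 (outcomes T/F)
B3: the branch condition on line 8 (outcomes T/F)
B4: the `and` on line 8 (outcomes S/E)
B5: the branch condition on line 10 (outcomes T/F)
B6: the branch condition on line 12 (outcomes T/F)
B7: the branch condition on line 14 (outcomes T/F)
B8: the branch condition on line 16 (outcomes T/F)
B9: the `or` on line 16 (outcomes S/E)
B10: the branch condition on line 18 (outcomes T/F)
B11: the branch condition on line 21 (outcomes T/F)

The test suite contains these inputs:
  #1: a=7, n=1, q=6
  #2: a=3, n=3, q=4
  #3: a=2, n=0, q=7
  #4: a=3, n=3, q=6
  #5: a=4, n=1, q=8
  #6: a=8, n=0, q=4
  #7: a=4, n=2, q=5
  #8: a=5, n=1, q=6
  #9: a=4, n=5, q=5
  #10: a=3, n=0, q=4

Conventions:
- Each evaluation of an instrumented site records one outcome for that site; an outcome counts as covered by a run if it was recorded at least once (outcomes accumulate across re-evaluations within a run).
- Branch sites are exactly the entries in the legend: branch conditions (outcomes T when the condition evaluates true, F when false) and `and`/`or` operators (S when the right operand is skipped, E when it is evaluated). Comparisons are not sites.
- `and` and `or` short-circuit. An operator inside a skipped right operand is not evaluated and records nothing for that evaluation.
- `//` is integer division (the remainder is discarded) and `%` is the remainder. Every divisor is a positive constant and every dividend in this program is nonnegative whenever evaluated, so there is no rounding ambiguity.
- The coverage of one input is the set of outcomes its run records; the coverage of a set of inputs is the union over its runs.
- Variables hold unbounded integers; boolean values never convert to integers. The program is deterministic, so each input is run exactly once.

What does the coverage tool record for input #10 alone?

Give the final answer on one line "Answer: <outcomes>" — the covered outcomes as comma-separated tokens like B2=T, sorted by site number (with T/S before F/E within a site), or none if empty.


Simulating input #10 (a=3, n=0, q=4) step by step:
  B1->F, B4->S, B3->F, B6->F, B9->S, B8->T
collecting distinct outcomes: B1=F, B3=F, B4=S, B6=F, B8=T, B9=S
Answer: B1=F, B3=F, B4=S, B6=F, B8=T, B9=S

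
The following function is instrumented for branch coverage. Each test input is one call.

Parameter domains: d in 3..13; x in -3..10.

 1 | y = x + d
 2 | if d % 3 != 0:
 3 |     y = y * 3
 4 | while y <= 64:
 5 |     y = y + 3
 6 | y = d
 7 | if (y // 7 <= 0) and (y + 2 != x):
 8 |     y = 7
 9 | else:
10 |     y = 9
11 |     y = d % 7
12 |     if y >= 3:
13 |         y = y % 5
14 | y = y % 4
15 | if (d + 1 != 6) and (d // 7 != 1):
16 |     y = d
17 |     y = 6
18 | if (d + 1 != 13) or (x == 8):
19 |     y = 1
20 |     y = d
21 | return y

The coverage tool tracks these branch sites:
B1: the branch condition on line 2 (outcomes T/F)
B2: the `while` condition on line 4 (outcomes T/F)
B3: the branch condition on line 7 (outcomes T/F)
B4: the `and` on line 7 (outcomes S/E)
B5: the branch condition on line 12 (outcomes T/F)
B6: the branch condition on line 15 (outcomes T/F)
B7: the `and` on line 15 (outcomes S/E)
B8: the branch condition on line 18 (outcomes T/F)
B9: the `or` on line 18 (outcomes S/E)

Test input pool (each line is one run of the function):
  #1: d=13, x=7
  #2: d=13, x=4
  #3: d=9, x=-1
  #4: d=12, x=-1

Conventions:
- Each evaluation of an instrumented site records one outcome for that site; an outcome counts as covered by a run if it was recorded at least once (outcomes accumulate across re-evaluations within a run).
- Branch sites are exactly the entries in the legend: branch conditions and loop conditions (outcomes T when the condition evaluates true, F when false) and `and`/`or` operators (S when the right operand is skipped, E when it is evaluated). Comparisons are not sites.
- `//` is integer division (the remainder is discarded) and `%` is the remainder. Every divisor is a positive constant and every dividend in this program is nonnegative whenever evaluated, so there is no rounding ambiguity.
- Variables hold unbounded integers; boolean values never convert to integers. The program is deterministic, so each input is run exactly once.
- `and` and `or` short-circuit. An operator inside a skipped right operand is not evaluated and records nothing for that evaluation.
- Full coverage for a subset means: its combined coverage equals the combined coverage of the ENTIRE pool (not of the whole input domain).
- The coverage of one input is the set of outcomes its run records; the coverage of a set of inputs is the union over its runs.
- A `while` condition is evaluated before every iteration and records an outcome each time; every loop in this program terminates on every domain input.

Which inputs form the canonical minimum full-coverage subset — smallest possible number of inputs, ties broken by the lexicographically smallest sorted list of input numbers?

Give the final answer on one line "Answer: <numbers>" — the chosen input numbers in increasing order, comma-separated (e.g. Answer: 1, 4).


#1 (d=13, x=7) -> B1->T, B2->T, B2->T, B2->F, B4->S, B3->F, B5->T, B7->E, B6->F, B9->S, B8->T; covered: B1=T, B2=T, B2=F, B3=F, B4=S, B5=T, B6=F, B7=E, B8=T, B9=S
#2 (d=13, x=4) -> B1->T, B2->T, B2->T, B2->T, B2->T, B2->T, B2->F, B4->S, B3->F, B5->T, B7->E, B6->F, B9->S, B8->T; covered: B1=T, B2=T, B2=F, B3=F, B4=S, B5=T, B6=F, B7=E, B8=T, B9=S
#3 (d=9, x=-1) -> B1->F, B2->T, B2->T, B2->T, B2->T, B2->T, B2->T, B2->T, B2->T, B2->T, B2->T, B2->T, B2->T, B2->T, ...; covered: B1=F, B2=T, B2=F, B3=F, B4=S, B5=F, B6=F, B7=E, B8=T, B9=S
#4 (d=12, x=-1) -> B1->F, B2->T, B2->T, B2->T, B2->T, B2->T, B2->T, B2->T, B2->T, B2->T, B2->T, B2->T, B2->T, B2->T, ...; covered: B1=F, B2=T, B2=F, B3=F, B4=S, B5=T, B6=F, B7=E, B8=F, B9=E
the full pool covers 14 outcomes: B1=T, B1=F, B2=T, B2=F, B3=F, B4=S, B5=T, B5=F, B6=F, B7=E, B8=T, B8=F, B9=S, B9=E
checked all size-1 subsets: none covers 14 outcomes (max 10/14)
checked all size-2 subsets: none covers 14 outcomes (max 13/14)
inputs {1, 3, 4} (size 3) cover everything; no size-3 subset with a lexicographically smaller index list covers all 14
Answer: 1, 3, 4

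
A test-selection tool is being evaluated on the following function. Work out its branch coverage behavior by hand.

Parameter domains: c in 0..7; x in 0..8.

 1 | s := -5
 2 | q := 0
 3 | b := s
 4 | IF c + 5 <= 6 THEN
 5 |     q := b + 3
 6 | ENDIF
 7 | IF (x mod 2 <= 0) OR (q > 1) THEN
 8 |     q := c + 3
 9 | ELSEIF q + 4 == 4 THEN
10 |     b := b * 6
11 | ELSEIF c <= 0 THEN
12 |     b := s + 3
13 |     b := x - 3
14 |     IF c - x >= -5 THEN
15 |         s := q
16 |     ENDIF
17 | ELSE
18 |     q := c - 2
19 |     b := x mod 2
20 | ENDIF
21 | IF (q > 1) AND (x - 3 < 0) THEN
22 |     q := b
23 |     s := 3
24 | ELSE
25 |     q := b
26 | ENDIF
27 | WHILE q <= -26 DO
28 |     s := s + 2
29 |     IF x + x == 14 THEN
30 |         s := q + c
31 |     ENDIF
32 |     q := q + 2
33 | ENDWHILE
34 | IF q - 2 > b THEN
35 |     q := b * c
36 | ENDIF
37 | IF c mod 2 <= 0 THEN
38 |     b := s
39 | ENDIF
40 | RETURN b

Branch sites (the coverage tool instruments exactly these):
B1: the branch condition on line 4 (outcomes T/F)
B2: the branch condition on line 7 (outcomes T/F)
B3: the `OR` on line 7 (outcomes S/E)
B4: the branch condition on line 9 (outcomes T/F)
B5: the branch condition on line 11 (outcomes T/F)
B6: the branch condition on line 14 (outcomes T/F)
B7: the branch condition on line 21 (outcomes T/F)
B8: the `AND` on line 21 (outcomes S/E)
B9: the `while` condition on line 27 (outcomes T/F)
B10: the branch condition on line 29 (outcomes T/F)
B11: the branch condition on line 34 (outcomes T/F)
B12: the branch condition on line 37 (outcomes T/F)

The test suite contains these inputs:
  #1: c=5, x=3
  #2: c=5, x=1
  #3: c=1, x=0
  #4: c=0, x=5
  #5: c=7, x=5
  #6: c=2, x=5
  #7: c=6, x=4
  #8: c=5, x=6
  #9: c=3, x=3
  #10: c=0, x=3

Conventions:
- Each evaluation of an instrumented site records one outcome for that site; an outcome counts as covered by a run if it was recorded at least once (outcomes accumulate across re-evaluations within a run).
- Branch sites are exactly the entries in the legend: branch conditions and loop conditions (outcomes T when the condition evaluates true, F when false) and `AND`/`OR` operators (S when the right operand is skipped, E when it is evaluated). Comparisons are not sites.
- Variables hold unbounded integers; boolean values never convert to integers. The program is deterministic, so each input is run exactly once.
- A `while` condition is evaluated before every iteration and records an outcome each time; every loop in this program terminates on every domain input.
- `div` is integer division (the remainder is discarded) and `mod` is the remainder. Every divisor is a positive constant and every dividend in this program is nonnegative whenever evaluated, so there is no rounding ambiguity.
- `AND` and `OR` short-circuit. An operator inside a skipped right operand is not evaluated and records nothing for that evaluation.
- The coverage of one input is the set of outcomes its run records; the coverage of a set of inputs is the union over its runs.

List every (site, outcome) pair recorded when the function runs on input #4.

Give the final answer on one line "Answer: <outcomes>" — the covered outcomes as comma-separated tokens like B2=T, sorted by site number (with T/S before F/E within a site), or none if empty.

Simulating input #4 (c=0, x=5) step by step:
  B1->T, B3->E, B2->F, B4->F, B5->T, B6->T, B8->S, B7->F, B9->F, B11->F
  B12->T
as a set, this run covers: B1=T, B2=F, B3=E, B4=F, B5=T, B6=T, B7=F, B8=S, B9=F, B11=F, B12=T

Answer: B1=T, B2=F, B3=E, B4=F, B5=T, B6=T, B7=F, B8=S, B9=F, B11=F, B12=T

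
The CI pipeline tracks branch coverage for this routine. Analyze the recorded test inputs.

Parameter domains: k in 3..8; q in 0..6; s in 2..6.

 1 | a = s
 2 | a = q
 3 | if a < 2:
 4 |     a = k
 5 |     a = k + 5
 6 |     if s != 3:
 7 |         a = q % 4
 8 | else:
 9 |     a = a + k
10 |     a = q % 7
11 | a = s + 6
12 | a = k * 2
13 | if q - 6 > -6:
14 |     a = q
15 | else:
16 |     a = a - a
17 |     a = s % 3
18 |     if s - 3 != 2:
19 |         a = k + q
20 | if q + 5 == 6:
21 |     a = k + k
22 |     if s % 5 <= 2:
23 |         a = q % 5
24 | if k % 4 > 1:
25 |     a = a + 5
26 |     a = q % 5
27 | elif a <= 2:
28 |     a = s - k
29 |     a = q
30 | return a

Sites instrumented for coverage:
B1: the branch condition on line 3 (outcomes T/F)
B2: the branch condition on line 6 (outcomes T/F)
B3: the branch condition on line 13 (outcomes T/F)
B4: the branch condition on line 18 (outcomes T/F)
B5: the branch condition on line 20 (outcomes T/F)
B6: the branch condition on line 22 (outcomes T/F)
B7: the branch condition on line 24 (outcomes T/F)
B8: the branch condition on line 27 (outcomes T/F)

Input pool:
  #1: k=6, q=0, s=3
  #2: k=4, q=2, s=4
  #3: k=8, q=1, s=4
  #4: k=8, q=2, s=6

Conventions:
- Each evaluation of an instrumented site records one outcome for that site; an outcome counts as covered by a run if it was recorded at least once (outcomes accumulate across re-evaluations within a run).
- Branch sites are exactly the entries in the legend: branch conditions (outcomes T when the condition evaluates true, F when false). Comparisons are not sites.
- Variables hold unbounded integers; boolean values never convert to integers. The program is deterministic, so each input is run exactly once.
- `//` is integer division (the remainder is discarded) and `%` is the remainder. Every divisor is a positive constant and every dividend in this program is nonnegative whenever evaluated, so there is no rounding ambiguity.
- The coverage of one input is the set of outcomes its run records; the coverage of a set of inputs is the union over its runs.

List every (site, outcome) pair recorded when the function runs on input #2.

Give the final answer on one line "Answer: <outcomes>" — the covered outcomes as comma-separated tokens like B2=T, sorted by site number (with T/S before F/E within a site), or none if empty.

Simulating input #2 (k=4, q=2, s=4) step by step:
  B1->F, B3->T, B5->F, B7->F, B8->T
collecting distinct outcomes: B1=F, B3=T, B5=F, B7=F, B8=T

Answer: B1=F, B3=T, B5=F, B7=F, B8=T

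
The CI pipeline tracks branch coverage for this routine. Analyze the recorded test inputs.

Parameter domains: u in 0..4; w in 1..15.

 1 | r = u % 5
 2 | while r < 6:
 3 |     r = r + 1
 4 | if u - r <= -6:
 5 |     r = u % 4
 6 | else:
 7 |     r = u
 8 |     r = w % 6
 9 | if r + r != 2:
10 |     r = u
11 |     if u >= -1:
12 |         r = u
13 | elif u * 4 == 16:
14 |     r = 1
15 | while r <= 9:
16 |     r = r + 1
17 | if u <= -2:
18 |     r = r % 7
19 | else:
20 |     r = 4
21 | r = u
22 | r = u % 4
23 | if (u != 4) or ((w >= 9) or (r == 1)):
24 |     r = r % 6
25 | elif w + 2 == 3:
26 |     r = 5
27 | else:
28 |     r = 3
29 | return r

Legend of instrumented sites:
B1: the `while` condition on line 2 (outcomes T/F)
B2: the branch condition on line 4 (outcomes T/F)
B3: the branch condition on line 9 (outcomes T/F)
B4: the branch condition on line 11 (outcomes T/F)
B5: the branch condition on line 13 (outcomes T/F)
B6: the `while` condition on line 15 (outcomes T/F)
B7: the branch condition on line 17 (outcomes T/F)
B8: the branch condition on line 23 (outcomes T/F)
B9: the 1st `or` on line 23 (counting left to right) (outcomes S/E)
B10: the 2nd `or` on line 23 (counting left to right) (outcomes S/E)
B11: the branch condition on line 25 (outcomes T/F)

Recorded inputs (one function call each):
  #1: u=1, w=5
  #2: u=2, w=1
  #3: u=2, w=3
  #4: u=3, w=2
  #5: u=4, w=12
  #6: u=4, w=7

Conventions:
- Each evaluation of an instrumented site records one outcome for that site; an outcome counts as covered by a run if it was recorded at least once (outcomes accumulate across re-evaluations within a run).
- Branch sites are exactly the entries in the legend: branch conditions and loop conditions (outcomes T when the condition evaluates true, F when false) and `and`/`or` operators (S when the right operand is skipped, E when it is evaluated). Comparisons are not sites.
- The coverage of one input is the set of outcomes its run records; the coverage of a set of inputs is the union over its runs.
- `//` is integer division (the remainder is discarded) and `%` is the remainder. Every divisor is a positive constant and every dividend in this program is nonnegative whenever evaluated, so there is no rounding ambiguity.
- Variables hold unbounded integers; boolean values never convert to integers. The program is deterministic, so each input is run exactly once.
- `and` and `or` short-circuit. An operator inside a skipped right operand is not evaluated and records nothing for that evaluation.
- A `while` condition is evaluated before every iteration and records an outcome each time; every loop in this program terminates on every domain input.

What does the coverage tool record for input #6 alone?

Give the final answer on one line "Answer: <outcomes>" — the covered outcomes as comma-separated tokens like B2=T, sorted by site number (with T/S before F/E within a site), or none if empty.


Event log for input #6 (u=4, w=7):
  B1->T, B1->T, B1->F, B2->F, B3->F, B5->T, B6->T, B6->T, B6->T, B6->T
  B6->T, B6->T, B6->T, B6->T, B6->T, B6->F, B7->F, B9->E, B10->E, B8->F
  B11->F
deduplicating events, the covered set is: B1=T, B1=F, B2=F, B3=F, B5=T, B6=T, B6=F, B7=F, B8=F, B9=E, B10=E, B11=F
Answer: B1=T, B1=F, B2=F, B3=F, B5=T, B6=T, B6=F, B7=F, B8=F, B9=E, B10=E, B11=F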